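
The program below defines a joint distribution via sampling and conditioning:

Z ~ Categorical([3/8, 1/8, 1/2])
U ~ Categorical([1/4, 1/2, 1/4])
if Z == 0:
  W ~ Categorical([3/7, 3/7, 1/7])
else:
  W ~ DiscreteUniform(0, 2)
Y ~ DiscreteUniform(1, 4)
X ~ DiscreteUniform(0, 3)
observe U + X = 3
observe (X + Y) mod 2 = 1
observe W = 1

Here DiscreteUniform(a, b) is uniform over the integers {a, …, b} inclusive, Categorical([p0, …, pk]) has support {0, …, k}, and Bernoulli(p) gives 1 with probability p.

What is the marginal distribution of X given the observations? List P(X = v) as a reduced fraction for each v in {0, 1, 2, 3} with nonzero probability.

Enumerate traces; 18 have nonzero weight after conditioning:
  (Z=0, U=0, W=1, Y=2, X=3) weight 9/3584
  (Z=0, U=0, W=1, Y=4, X=3) weight 9/3584
  (Z=0, U=1, W=1, Y=1, X=2) weight 9/1792
  (Z=0, U=1, W=1, Y=3, X=2) weight 9/1792
  (Z=0, U=2, W=1, Y=2, X=1) weight 9/3584
  (Z=0, U=2, W=1, Y=4, X=1) weight 9/3584
  (Z=1, U=0, W=1, Y=2, X=3) weight 1/1536
  (Z=1, U=0, W=1, Y=4, X=3) weight 1/1536
  … 10 more
Group by X:
  weight(X=1) = 31/2688
  weight(X=2) = 31/1344
  weight(X=3) = 31/2688
Total weight = 31/2688 + 31/1344 + 31/2688 = 31/672
P(X=1 | obs) = 31/2688 / 31/672 = 1/4
P(X=2 | obs) = 31/1344 / 31/672 = 1/2
P(X=3 | obs) = 31/2688 / 31/672 = 1/4

P(X=1) = 1/4, P(X=2) = 1/2, P(X=3) = 1/4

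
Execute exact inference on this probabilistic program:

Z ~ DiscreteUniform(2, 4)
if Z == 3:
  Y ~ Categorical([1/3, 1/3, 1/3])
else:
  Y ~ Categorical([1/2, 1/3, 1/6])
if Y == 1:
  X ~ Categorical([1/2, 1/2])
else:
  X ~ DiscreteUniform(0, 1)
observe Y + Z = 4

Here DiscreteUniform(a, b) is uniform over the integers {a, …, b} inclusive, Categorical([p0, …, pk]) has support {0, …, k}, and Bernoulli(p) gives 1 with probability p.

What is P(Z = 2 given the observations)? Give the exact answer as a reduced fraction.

P(Z = 2 | obs) = 1/6

Enumerate traces; 6 have nonzero weight after conditioning:
  (Z=2, Y=2, X=0) weight 1/36
  (Z=2, Y=2, X=1) weight 1/36
  (Z=3, Y=1, X=0) weight 1/18
  (Z=3, Y=1, X=1) weight 1/18
  (Z=4, Y=0, X=0) weight 1/12
  (Z=4, Y=0, X=1) weight 1/12
Group by Z:
  weight(Z=2) = 1/18
  weight(Z=3) = 1/9
  weight(Z=4) = 1/6
Total weight = 1/18 + 1/9 + 1/6 = 1/3
P(Z=2 | obs) = 1/18 / 1/3 = 1/6
P(Z=3 | obs) = 1/9 / 1/3 = 1/3
P(Z=4 | obs) = 1/6 / 1/3 = 1/2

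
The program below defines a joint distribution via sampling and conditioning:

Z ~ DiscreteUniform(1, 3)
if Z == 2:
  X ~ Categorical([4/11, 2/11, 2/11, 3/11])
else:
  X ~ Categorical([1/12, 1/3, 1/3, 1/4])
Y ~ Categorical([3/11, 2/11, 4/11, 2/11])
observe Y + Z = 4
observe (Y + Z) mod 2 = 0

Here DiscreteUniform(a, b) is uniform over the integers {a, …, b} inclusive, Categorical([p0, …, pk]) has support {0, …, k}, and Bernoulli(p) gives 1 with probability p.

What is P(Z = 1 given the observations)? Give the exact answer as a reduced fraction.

Enumerate traces; 12 have nonzero weight after conditioning:
  (Z=1, X=0, Y=3) weight 1/198
  (Z=1, X=1, Y=3) weight 2/99
  (Z=1, X=2, Y=3) weight 2/99
  (Z=1, X=3, Y=3) weight 1/66
  (Z=2, X=0, Y=2) weight 16/363
  (Z=2, X=1, Y=2) weight 8/363
  (Z=2, X=2, Y=2) weight 8/363
  (Z=2, X=3, Y=2) weight 4/121
  (Z=3, X=0, Y=1) weight 1/198
  … 3 more
Group by Z:
  weight(Z=1) = 2/33
  weight(Z=2) = 4/33
  weight(Z=3) = 2/33
Total weight = 2/33 + 4/33 + 2/33 = 8/33
P(Z=1 | obs) = 2/33 / 8/33 = 1/4
P(Z=2 | obs) = 4/33 / 8/33 = 1/2
P(Z=3 | obs) = 2/33 / 8/33 = 1/4

P(Z = 1 | obs) = 1/4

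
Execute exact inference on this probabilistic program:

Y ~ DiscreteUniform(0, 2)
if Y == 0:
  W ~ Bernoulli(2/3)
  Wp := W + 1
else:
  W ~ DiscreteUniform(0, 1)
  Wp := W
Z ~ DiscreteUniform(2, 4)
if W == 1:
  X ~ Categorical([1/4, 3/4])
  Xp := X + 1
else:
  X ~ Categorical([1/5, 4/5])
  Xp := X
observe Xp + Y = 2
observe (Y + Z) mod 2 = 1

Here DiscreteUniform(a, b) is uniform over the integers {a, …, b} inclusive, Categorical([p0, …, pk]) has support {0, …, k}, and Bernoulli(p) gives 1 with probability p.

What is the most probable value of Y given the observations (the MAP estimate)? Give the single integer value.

Enumerate traces; 6 have nonzero weight after conditioning:
  (Y=0, W=1, Z=3, X=1) weight 1/18
  (Y=1, W=0, Z=2, X=1) weight 2/45
  (Y=1, W=0, Z=4, X=1) weight 2/45
  (Y=1, W=1, Z=2, X=0) weight 1/72
  (Y=1, W=1, Z=4, X=0) weight 1/72
  (Y=2, W=0, Z=3, X=0) weight 1/90
Group by Y:
  weight(Y=0) = 1/18
  weight(Y=1) = 7/60
  weight(Y=2) = 1/90
Total weight = 1/18 + 7/60 + 1/90 = 11/60
P(Y=0 | obs) = 1/18 / 11/60 = 10/33
P(Y=1 | obs) = 7/60 / 11/60 = 7/11
P(Y=2 | obs) = 1/90 / 11/60 = 2/33
argmax = 1

argmax_v P(Y = v | obs) = 1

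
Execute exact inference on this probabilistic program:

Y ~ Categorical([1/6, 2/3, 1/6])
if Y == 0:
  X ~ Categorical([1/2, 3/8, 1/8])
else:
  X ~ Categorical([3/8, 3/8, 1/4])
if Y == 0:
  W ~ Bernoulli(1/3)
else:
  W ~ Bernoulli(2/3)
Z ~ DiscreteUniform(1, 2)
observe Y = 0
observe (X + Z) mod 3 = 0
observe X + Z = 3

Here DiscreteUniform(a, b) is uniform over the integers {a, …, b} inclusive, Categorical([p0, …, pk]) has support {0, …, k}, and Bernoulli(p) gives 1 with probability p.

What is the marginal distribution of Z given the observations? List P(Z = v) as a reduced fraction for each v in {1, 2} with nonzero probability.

P(Z=1) = 1/4, P(Z=2) = 3/4

Enumerate traces; 4 have nonzero weight after conditioning:
  (Y=0, X=1, W=0, Z=2) weight 1/48
  (Y=0, X=1, W=1, Z=2) weight 1/96
  (Y=0, X=2, W=0, Z=1) weight 1/144
  (Y=0, X=2, W=1, Z=1) weight 1/288
Group by Z:
  weight(Z=1) = 1/96
  weight(Z=2) = 1/32
Total weight = 1/96 + 1/32 = 1/24
P(Z=1 | obs) = 1/96 / 1/24 = 1/4
P(Z=2 | obs) = 1/32 / 1/24 = 3/4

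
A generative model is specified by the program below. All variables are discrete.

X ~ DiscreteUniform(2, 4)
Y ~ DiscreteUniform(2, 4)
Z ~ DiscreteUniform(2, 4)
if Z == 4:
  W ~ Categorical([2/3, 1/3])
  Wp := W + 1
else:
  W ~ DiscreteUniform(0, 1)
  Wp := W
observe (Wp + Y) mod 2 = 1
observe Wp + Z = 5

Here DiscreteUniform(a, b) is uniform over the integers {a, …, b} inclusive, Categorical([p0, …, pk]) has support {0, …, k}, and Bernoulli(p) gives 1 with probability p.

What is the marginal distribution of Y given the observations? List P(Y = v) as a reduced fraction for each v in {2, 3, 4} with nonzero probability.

P(Y=2) = 1/2, P(Y=4) = 1/2

Enumerate traces; 6 have nonzero weight after conditioning:
  (X=2, Y=2, Z=4, W=0) weight 2/81
  (X=2, Y=4, Z=4, W=0) weight 2/81
  (X=3, Y=2, Z=4, W=0) weight 2/81
  (X=3, Y=4, Z=4, W=0) weight 2/81
  (X=4, Y=2, Z=4, W=0) weight 2/81
  (X=4, Y=4, Z=4, W=0) weight 2/81
Group by Y:
  weight(Y=2) = 2/27
  weight(Y=4) = 2/27
Total weight = 2/27 + 2/27 = 4/27
P(Y=2 | obs) = 2/27 / 4/27 = 1/2
P(Y=4 | obs) = 2/27 / 4/27 = 1/2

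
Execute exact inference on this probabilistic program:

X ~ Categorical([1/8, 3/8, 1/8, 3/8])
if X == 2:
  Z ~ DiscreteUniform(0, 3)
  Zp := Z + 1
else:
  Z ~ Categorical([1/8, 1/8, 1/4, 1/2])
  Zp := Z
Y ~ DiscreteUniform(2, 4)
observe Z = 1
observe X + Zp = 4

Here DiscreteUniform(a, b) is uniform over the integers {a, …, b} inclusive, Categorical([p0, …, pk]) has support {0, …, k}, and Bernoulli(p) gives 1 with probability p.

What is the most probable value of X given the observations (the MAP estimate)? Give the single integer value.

Enumerate traces; 6 have nonzero weight after conditioning:
  (X=2, Z=1, Y=2) weight 1/96
  (X=2, Z=1, Y=3) weight 1/96
  (X=2, Z=1, Y=4) weight 1/96
  (X=3, Z=1, Y=2) weight 1/64
  (X=3, Z=1, Y=3) weight 1/64
  (X=3, Z=1, Y=4) weight 1/64
Group by X:
  weight(X=2) = 1/32
  weight(X=3) = 3/64
Total weight = 1/32 + 3/64 = 5/64
P(X=2 | obs) = 1/32 / 5/64 = 2/5
P(X=3 | obs) = 3/64 / 5/64 = 3/5
argmax = 3

argmax_v P(X = v | obs) = 3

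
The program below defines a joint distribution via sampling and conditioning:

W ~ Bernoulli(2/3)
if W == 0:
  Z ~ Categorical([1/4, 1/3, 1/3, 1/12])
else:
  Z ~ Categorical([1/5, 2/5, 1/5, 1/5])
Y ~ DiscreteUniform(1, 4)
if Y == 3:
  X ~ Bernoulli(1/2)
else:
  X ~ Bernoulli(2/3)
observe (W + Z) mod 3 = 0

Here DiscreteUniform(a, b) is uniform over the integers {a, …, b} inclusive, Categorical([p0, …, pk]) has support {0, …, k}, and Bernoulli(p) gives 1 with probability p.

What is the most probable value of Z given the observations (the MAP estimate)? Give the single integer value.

Enumerate traces; 24 have nonzero weight after conditioning:
  (W=0, Z=0, Y=1, X=0) weight 1/144
  (W=0, Z=0, Y=1, X=1) weight 1/72
  (W=0, Z=0, Y=2, X=0) weight 1/144
  (W=0, Z=0, Y=2, X=1) weight 1/72
  (W=0, Z=0, Y=3, X=0) weight 1/96
  (W=0, Z=0, Y=3, X=1) weight 1/96
  (W=0, Z=0, Y=4, X=0) weight 1/144
  (W=0, Z=0, Y=4, X=1) weight 1/72
  (W=0, Z=3, Y=1, X=0) weight 1/432
  (W=1, Z=2, Y=1, X=0) weight 1/90
  … 14 more
Group by Z:
  weight(Z=0) = 1/12
  weight(Z=2) = 2/15
  weight(Z=3) = 1/36
Total weight = 1/12 + 2/15 + 1/36 = 11/45
P(Z=0 | obs) = 1/12 / 11/45 = 15/44
P(Z=2 | obs) = 2/15 / 11/45 = 6/11
P(Z=3 | obs) = 1/36 / 11/45 = 5/44
argmax = 2

argmax_v P(Z = v | obs) = 2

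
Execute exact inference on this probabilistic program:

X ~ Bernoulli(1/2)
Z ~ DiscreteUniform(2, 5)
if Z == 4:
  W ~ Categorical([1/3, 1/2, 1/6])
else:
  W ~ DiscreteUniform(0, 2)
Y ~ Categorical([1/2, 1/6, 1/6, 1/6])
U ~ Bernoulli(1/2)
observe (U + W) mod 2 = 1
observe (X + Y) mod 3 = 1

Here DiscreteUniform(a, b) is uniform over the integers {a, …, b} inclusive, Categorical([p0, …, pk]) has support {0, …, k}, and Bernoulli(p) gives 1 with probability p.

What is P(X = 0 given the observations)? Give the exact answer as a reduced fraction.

P(X = 0 | obs) = 1/5

Enumerate traces; 36 have nonzero weight after conditioning:
  (X=0, Z=2, W=0, Y=1, U=1) weight 1/288
  (X=0, Z=2, W=1, Y=1, U=0) weight 1/288
  (X=0, Z=2, W=2, Y=1, U=1) weight 1/288
  (X=0, Z=3, W=0, Y=1, U=1) weight 1/288
  (X=0, Z=3, W=1, Y=1, U=0) weight 1/288
  (X=0, Z=3, W=2, Y=1, U=1) weight 1/288
  (X=0, Z=4, W=0, Y=1, U=1) weight 1/288
  (X=0, Z=4, W=1, Y=1, U=0) weight 1/192
  (X=1, Z=2, W=0, Y=0, U=1) weight 1/96
  … 27 more
Group by X:
  weight(X=0) = 1/24
  weight(X=1) = 1/6
Total weight = 1/24 + 1/6 = 5/24
P(X=0 | obs) = 1/24 / 5/24 = 1/5
P(X=1 | obs) = 1/6 / 5/24 = 4/5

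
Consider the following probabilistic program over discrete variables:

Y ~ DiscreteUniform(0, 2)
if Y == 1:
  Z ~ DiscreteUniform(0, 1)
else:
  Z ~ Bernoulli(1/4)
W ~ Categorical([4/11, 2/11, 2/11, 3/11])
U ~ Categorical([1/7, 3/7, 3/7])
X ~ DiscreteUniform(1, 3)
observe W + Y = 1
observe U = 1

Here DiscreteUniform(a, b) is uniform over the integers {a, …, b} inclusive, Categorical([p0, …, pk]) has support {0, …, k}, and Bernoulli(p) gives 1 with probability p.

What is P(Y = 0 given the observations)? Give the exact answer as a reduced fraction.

P(Y = 0 | obs) = 1/3

Enumerate traces; 12 have nonzero weight after conditioning:
  (Y=0, Z=0, W=1, U=1, X=1) weight 1/154
  (Y=0, Z=0, W=1, U=1, X=2) weight 1/154
  (Y=0, Z=0, W=1, U=1, X=3) weight 1/154
  (Y=0, Z=1, W=1, U=1, X=1) weight 1/462
  (Y=0, Z=1, W=1, U=1, X=2) weight 1/462
  (Y=0, Z=1, W=1, U=1, X=3) weight 1/462
  (Y=1, Z=0, W=0, U=1, X=1) weight 2/231
  (Y=1, Z=0, W=0, U=1, X=2) weight 2/231
  … 4 more
Group by Y:
  weight(Y=0) = 2/77
  weight(Y=1) = 4/77
Total weight = 2/77 + 4/77 = 6/77
P(Y=0 | obs) = 2/77 / 6/77 = 1/3
P(Y=1 | obs) = 4/77 / 6/77 = 2/3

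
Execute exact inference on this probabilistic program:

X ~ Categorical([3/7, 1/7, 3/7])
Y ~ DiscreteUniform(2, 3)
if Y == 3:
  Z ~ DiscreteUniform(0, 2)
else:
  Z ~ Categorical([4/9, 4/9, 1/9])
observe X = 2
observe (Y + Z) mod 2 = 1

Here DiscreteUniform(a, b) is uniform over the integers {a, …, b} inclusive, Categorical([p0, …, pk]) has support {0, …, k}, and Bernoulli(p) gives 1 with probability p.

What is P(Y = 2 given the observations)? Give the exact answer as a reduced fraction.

Enumerate traces; 3 have nonzero weight after conditioning:
  (X=2, Y=2, Z=1) weight 2/21
  (X=2, Y=3, Z=0) weight 1/14
  (X=2, Y=3, Z=2) weight 1/14
Group by Y:
  weight(Y=2) = 2/21
  weight(Y=3) = 1/7
Total weight = 2/21 + 1/7 = 5/21
P(Y=2 | obs) = 2/21 / 5/21 = 2/5
P(Y=3 | obs) = 1/7 / 5/21 = 3/5

P(Y = 2 | obs) = 2/5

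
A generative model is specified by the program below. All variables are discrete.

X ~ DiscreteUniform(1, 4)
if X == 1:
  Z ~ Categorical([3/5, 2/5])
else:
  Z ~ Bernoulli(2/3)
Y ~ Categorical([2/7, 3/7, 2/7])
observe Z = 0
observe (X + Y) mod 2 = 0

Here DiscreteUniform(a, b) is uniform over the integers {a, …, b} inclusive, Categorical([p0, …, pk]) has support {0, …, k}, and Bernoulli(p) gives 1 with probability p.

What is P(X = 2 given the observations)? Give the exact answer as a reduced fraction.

P(X = 2 | obs) = 10/41

Enumerate traces; 6 have nonzero weight after conditioning:
  (X=1, Z=0, Y=1) weight 9/140
  (X=2, Z=0, Y=0) weight 1/42
  (X=2, Z=0, Y=2) weight 1/42
  (X=3, Z=0, Y=1) weight 1/28
  (X=4, Z=0, Y=0) weight 1/42
  (X=4, Z=0, Y=2) weight 1/42
Group by X:
  weight(X=1) = 9/140
  weight(X=2) = 1/21
  weight(X=3) = 1/28
  weight(X=4) = 1/21
Total weight = 9/140 + 1/21 + 1/28 + 1/21 = 41/210
P(X=1 | obs) = 9/140 / 41/210 = 27/82
P(X=2 | obs) = 1/21 / 41/210 = 10/41
P(X=3 | obs) = 1/28 / 41/210 = 15/82
P(X=4 | obs) = 1/21 / 41/210 = 10/41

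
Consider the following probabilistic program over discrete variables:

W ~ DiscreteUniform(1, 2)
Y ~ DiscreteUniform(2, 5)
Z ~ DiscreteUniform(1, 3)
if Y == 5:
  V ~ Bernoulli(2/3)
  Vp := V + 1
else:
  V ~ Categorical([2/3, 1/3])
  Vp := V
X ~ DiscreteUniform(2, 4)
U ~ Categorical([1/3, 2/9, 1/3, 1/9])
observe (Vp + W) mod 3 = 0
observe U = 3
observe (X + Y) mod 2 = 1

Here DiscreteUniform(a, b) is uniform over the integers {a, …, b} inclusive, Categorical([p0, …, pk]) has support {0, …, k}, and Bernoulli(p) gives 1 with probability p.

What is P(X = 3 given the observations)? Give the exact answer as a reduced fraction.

Enumerate traces; 24 have nonzero weight after conditioning:
  (W=1, Y=5, Z=1, V=1, X=2, U=3) weight 1/972
  (W=1, Y=5, Z=1, V=1, X=4, U=3) weight 1/972
  (W=1, Y=5, Z=2, V=1, X=2, U=3) weight 1/972
  (W=1, Y=5, Z=2, V=1, X=4, U=3) weight 1/972
  (W=1, Y=5, Z=3, V=1, X=2, U=3) weight 1/972
  (W=1, Y=5, Z=3, V=1, X=4, U=3) weight 1/972
  (W=2, Y=2, Z=1, V=1, X=3, U=3) weight 1/1944
  (W=2, Y=2, Z=2, V=1, X=3, U=3) weight 1/1944
  … 16 more
Group by X:
  weight(X=2) = 1/162
  weight(X=3) = 1/324
  weight(X=4) = 1/162
Total weight = 1/162 + 1/324 + 1/162 = 5/324
P(X=2 | obs) = 1/162 / 5/324 = 2/5
P(X=3 | obs) = 1/324 / 5/324 = 1/5
P(X=4 | obs) = 1/162 / 5/324 = 2/5

P(X = 3 | obs) = 1/5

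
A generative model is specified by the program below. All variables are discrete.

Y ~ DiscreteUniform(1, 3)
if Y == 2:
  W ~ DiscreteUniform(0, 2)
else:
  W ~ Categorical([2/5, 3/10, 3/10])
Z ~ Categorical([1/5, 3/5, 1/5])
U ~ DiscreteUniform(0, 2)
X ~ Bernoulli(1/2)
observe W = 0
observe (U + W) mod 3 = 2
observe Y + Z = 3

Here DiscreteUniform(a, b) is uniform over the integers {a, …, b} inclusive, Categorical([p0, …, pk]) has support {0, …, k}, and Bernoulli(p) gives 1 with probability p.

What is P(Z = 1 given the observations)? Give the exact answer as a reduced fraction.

Enumerate traces; 6 have nonzero weight after conditioning:
  (Y=1, W=0, Z=2, U=2, X=0) weight 1/225
  (Y=1, W=0, Z=2, U=2, X=1) weight 1/225
  (Y=2, W=0, Z=1, U=2, X=0) weight 1/90
  (Y=2, W=0, Z=1, U=2, X=1) weight 1/90
  (Y=3, W=0, Z=0, U=2, X=0) weight 1/225
  (Y=3, W=0, Z=0, U=2, X=1) weight 1/225
Group by Z:
  weight(Z=0) = 2/225
  weight(Z=1) = 1/45
  weight(Z=2) = 2/225
Total weight = 2/225 + 1/45 + 2/225 = 1/25
P(Z=0 | obs) = 2/225 / 1/25 = 2/9
P(Z=1 | obs) = 1/45 / 1/25 = 5/9
P(Z=2 | obs) = 2/225 / 1/25 = 2/9

P(Z = 1 | obs) = 5/9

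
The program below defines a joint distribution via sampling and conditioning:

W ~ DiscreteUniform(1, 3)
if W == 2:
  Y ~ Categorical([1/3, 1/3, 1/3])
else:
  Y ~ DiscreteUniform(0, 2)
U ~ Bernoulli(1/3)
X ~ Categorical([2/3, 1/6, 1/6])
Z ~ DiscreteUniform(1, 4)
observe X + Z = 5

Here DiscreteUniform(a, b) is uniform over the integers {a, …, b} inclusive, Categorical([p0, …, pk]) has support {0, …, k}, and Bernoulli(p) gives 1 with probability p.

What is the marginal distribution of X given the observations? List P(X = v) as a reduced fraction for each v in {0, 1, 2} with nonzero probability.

P(X=1) = 1/2, P(X=2) = 1/2

Enumerate traces; 36 have nonzero weight after conditioning:
  (W=1, Y=0, U=0, X=1, Z=4) weight 1/324
  (W=1, Y=0, U=0, X=2, Z=3) weight 1/324
  (W=1, Y=0, U=1, X=1, Z=4) weight 1/648
  (W=1, Y=0, U=1, X=2, Z=3) weight 1/648
  (W=1, Y=1, U=0, X=1, Z=4) weight 1/324
  (W=1, Y=1, U=0, X=2, Z=3) weight 1/324
  (W=1, Y=1, U=1, X=1, Z=4) weight 1/648
  (W=1, Y=1, U=1, X=2, Z=3) weight 1/648
  … 28 more
Group by X:
  weight(X=1) = 1/24
  weight(X=2) = 1/24
Total weight = 1/24 + 1/24 = 1/12
P(X=1 | obs) = 1/24 / 1/12 = 1/2
P(X=2 | obs) = 1/24 / 1/12 = 1/2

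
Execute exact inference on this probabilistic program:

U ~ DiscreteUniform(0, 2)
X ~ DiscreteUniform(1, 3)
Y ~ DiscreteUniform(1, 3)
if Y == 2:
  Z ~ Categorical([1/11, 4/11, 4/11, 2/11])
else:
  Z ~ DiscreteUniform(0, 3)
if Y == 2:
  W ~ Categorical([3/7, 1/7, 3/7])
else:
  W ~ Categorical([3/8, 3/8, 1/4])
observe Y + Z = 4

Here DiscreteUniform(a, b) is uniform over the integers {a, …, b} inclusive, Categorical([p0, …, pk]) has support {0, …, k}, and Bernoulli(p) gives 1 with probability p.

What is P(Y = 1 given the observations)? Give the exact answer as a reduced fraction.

Enumerate traces; 81 have nonzero weight after conditioning:
  (U=0, X=1, Y=1, Z=3, W=0) weight 1/288
  (U=0, X=1, Y=1, Z=3, W=1) weight 1/288
  (U=0, X=1, Y=1, Z=3, W=2) weight 1/432
  (U=0, X=1, Y=2, Z=2, W=0) weight 4/693
  (U=0, X=1, Y=2, Z=2, W=1) weight 4/2079
  (U=0, X=1, Y=2, Z=2, W=2) weight 4/693
  (U=0, X=1, Y=3, Z=1, W=0) weight 1/288
  (U=0, X=1, Y=3, Z=1, W=1) weight 1/288
  … 73 more
Group by Y:
  weight(Y=1) = 1/12
  weight(Y=2) = 4/33
  weight(Y=3) = 1/12
Total weight = 1/12 + 4/33 + 1/12 = 19/66
P(Y=1 | obs) = 1/12 / 19/66 = 11/38
P(Y=2 | obs) = 4/33 / 19/66 = 8/19
P(Y=3 | obs) = 1/12 / 19/66 = 11/38

P(Y = 1 | obs) = 11/38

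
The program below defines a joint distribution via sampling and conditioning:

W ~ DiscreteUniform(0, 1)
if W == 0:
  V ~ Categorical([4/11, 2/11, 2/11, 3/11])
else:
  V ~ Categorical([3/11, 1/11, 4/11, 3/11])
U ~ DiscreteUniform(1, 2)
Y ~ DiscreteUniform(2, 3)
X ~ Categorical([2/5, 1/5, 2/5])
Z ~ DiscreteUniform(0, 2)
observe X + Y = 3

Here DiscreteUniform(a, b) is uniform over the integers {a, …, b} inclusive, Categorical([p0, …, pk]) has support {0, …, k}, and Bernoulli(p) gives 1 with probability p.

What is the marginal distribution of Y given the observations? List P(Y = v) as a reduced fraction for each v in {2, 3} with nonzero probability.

Enumerate traces; 96 have nonzero weight after conditioning:
  (W=0, V=0, U=1, Y=2, X=1, Z=0) weight 1/330
  (W=0, V=0, U=1, Y=2, X=1, Z=1) weight 1/330
  (W=0, V=0, U=1, Y=2, X=1, Z=2) weight 1/330
  (W=0, V=0, U=1, Y=3, X=0, Z=0) weight 1/165
  (W=0, V=0, U=1, Y=3, X=0, Z=1) weight 1/165
  (W=0, V=0, U=1, Y=3, X=0, Z=2) weight 1/165
  (W=0, V=0, U=2, Y=2, X=1, Z=0) weight 1/330
  (W=0, V=0, U=2, Y=2, X=1, Z=1) weight 1/330
  … 88 more
Group by Y:
  weight(Y=2) = 1/10
  weight(Y=3) = 1/5
Total weight = 1/10 + 1/5 = 3/10
P(Y=2 | obs) = 1/10 / 3/10 = 1/3
P(Y=3 | obs) = 1/5 / 3/10 = 2/3

P(Y=2) = 1/3, P(Y=3) = 2/3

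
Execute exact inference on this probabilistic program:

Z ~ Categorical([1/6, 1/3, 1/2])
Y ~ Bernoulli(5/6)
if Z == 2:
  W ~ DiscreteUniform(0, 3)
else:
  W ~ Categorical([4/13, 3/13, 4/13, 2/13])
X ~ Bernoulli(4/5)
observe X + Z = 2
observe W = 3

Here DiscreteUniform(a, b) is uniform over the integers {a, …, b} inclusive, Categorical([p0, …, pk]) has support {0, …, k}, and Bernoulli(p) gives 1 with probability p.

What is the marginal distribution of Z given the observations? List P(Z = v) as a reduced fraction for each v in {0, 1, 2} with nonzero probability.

Enumerate traces; 4 have nonzero weight after conditioning:
  (Z=1, Y=0, W=3, X=1) weight 4/585
  (Z=1, Y=1, W=3, X=1) weight 4/117
  (Z=2, Y=0, W=3, X=0) weight 1/240
  (Z=2, Y=1, W=3, X=0) weight 1/48
Group by Z:
  weight(Z=1) = 8/195
  weight(Z=2) = 1/40
Total weight = 8/195 + 1/40 = 103/1560
P(Z=1 | obs) = 8/195 / 103/1560 = 64/103
P(Z=2 | obs) = 1/40 / 103/1560 = 39/103

P(Z=1) = 64/103, P(Z=2) = 39/103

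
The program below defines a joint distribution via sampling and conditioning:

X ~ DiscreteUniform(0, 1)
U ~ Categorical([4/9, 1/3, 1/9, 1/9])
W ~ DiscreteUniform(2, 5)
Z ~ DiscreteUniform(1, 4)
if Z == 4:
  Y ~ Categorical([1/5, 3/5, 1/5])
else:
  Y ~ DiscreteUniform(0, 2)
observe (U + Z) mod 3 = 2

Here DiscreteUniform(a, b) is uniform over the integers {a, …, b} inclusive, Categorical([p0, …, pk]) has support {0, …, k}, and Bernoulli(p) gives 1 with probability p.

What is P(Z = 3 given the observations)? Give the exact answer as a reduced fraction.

P(Z = 3 | obs) = 1/12

Enumerate traces; 120 have nonzero weight after conditioning:
  (X=0, U=0, W=2, Z=2, Y=0) weight 1/216
  (X=0, U=0, W=2, Z=2, Y=1) weight 1/216
  (X=0, U=0, W=2, Z=2, Y=2) weight 1/216
  (X=0, U=0, W=3, Z=2, Y=0) weight 1/216
  (X=0, U=0, W=3, Z=2, Y=1) weight 1/216
  (X=0, U=0, W=3, Z=2, Y=2) weight 1/216
  (X=0, U=0, W=4, Z=2, Y=0) weight 1/216
  (X=0, U=0, W=4, Z=2, Y=1) weight 1/216
  (X=0, U=1, W=2, Z=1, Y=0) weight 1/288
  (X=0, U=1, W=2, Z=4, Y=0) weight 1/480
  … 110 more
Group by Z:
  weight(Z=1) = 1/12
  weight(Z=2) = 5/36
  weight(Z=3) = 1/36
  weight(Z=4) = 1/12
Total weight = 1/12 + 5/36 + 1/36 + 1/12 = 1/3
P(Z=1 | obs) = 1/12 / 1/3 = 1/4
P(Z=2 | obs) = 5/36 / 1/3 = 5/12
P(Z=3 | obs) = 1/36 / 1/3 = 1/12
P(Z=4 | obs) = 1/12 / 1/3 = 1/4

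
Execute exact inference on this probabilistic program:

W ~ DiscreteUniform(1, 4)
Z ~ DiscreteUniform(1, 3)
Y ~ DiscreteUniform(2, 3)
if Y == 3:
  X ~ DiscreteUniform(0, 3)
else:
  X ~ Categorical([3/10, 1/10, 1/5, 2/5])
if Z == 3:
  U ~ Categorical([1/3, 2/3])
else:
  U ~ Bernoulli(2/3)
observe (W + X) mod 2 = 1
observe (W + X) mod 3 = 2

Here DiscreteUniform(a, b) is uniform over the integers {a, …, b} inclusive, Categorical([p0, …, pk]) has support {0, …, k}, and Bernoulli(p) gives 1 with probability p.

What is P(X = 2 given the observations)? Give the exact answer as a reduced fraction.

P(X = 2 | obs) = 9/29

Enumerate traces; 36 have nonzero weight after conditioning:
  (W=2, Z=1, Y=2, X=3, U=0) weight 1/180
  (W=2, Z=1, Y=2, X=3, U=1) weight 1/90
  (W=2, Z=1, Y=3, X=3, U=0) weight 1/288
  (W=2, Z=1, Y=3, X=3, U=1) weight 1/144
  (W=2, Z=2, Y=2, X=3, U=0) weight 1/180
  (W=2, Z=2, Y=2, X=3, U=1) weight 1/90
  (W=2, Z=2, Y=3, X=3, U=0) weight 1/288
  (W=2, Z=2, Y=3, X=3, U=1) weight 1/144
  (W=3, Z=1, Y=2, X=2, U=0) weight 1/360
  (W=4, Z=1, Y=2, X=1, U=0) weight 1/720
  … 26 more
Group by X:
  weight(X=1) = 7/160
  weight(X=2) = 9/160
  weight(X=3) = 13/160
Total weight = 7/160 + 9/160 + 13/160 = 29/160
P(X=1 | obs) = 7/160 / 29/160 = 7/29
P(X=2 | obs) = 9/160 / 29/160 = 9/29
P(X=3 | obs) = 13/160 / 29/160 = 13/29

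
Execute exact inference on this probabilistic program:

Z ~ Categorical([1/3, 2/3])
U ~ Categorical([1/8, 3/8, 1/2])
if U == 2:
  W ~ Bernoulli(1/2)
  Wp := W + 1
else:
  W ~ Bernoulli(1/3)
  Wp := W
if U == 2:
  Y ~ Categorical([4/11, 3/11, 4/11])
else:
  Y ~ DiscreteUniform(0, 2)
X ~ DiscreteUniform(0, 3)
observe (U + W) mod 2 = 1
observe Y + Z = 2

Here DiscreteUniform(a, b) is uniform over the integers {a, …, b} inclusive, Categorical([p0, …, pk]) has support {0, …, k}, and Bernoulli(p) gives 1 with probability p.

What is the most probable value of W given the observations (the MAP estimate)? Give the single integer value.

argmax_v P(W = v | obs) = 1

Enumerate traces; 24 have nonzero weight after conditioning:
  (Z=0, U=0, W=1, Y=2, X=0) weight 1/864
  (Z=0, U=0, W=1, Y=2, X=1) weight 1/864
  (Z=0, U=0, W=1, Y=2, X=2) weight 1/864
  (Z=0, U=0, W=1, Y=2, X=3) weight 1/864
  (Z=0, U=1, W=0, Y=2, X=0) weight 1/144
  (Z=0, U=1, W=0, Y=2, X=1) weight 1/144
  (Z=0, U=1, W=0, Y=2, X=2) weight 1/144
  (Z=0, U=1, W=0, Y=2, X=3) weight 1/144
  … 16 more
Group by W:
  weight(W=0) = 1/12
  weight(W=1) = 71/792
Total weight = 1/12 + 71/792 = 137/792
P(W=0 | obs) = 1/12 / 137/792 = 66/137
P(W=1 | obs) = 71/792 / 137/792 = 71/137
argmax = 1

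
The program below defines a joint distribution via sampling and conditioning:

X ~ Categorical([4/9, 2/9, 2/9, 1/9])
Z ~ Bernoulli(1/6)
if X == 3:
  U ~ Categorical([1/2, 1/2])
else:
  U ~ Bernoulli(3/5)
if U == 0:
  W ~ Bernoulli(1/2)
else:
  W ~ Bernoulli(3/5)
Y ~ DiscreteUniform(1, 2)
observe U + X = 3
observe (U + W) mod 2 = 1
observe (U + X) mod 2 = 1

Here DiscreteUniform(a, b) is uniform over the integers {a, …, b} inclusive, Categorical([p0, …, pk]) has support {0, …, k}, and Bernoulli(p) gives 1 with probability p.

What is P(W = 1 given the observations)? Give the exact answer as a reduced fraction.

P(W = 1 | obs) = 25/73

Enumerate traces; 8 have nonzero weight after conditioning:
  (X=2, Z=0, U=1, W=0, Y=1) weight 1/45
  (X=2, Z=0, U=1, W=0, Y=2) weight 1/45
  (X=2, Z=1, U=1, W=0, Y=1) weight 1/225
  (X=2, Z=1, U=1, W=0, Y=2) weight 1/225
  (X=3, Z=0, U=0, W=1, Y=1) weight 5/432
  (X=3, Z=0, U=0, W=1, Y=2) weight 5/432
  (X=3, Z=1, U=0, W=1, Y=1) weight 1/432
  (X=3, Z=1, U=0, W=1, Y=2) weight 1/432
Group by W:
  weight(W=0) = 4/75
  weight(W=1) = 1/36
Total weight = 4/75 + 1/36 = 73/900
P(W=0 | obs) = 4/75 / 73/900 = 48/73
P(W=1 | obs) = 1/36 / 73/900 = 25/73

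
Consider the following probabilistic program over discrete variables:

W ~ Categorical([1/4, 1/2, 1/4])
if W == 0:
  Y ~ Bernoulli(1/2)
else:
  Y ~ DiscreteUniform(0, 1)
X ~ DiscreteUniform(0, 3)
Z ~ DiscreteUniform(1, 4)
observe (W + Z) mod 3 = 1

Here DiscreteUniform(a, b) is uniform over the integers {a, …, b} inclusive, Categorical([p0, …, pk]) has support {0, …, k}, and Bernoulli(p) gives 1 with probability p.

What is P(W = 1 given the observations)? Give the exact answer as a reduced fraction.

Enumerate traces; 32 have nonzero weight after conditioning:
  (W=0, Y=0, X=0, Z=1) weight 1/128
  (W=0, Y=0, X=0, Z=4) weight 1/128
  (W=0, Y=0, X=1, Z=1) weight 1/128
  (W=0, Y=0, X=1, Z=4) weight 1/128
  (W=0, Y=0, X=2, Z=1) weight 1/128
  (W=0, Y=0, X=2, Z=4) weight 1/128
  (W=0, Y=0, X=3, Z=1) weight 1/128
  (W=0, Y=0, X=3, Z=4) weight 1/128
  (W=1, Y=0, X=0, Z=3) weight 1/64
  (W=2, Y=0, X=0, Z=2) weight 1/128
  … 22 more
Group by W:
  weight(W=0) = 1/8
  weight(W=1) = 1/8
  weight(W=2) = 1/16
Total weight = 1/8 + 1/8 + 1/16 = 5/16
P(W=0 | obs) = 1/8 / 5/16 = 2/5
P(W=1 | obs) = 1/8 / 5/16 = 2/5
P(W=2 | obs) = 1/16 / 5/16 = 1/5

P(W = 1 | obs) = 2/5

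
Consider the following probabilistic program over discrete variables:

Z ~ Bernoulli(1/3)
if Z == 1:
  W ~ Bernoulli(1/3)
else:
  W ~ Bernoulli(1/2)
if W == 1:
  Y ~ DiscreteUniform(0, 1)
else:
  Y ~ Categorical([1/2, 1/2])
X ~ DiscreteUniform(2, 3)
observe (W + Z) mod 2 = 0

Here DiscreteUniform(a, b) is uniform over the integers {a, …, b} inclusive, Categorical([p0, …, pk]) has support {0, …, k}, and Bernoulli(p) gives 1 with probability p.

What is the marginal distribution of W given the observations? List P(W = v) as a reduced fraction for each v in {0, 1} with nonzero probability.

Enumerate traces; 8 have nonzero weight after conditioning:
  (Z=0, W=0, Y=0, X=2) weight 1/12
  (Z=0, W=0, Y=0, X=3) weight 1/12
  (Z=0, W=0, Y=1, X=2) weight 1/12
  (Z=0, W=0, Y=1, X=3) weight 1/12
  (Z=1, W=1, Y=0, X=2) weight 1/36
  (Z=1, W=1, Y=0, X=3) weight 1/36
  (Z=1, W=1, Y=1, X=2) weight 1/36
  (Z=1, W=1, Y=1, X=3) weight 1/36
Group by W:
  weight(W=0) = 1/3
  weight(W=1) = 1/9
Total weight = 1/3 + 1/9 = 4/9
P(W=0 | obs) = 1/3 / 4/9 = 3/4
P(W=1 | obs) = 1/9 / 4/9 = 1/4

P(W=0) = 3/4, P(W=1) = 1/4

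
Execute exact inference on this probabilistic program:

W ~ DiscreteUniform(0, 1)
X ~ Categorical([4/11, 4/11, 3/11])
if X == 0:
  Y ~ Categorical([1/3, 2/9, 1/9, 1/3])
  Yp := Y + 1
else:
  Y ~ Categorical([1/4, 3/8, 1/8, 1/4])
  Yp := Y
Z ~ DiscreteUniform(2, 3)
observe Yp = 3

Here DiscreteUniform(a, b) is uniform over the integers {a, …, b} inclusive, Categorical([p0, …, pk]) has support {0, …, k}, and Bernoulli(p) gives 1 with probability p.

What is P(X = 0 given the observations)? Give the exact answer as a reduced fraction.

P(X = 0 | obs) = 16/79

Enumerate traces; 12 have nonzero weight after conditioning:
  (W=0, X=0, Y=2, Z=2) weight 1/99
  (W=0, X=0, Y=2, Z=3) weight 1/99
  (W=0, X=1, Y=3, Z=2) weight 1/44
  (W=0, X=1, Y=3, Z=3) weight 1/44
  (W=0, X=2, Y=3, Z=2) weight 3/176
  (W=0, X=2, Y=3, Z=3) weight 3/176
  (W=1, X=0, Y=2, Z=2) weight 1/99
  (W=1, X=0, Y=2, Z=3) weight 1/99
  … 4 more
Group by X:
  weight(X=0) = 4/99
  weight(X=1) = 1/11
  weight(X=2) = 3/44
Total weight = 4/99 + 1/11 + 3/44 = 79/396
P(X=0 | obs) = 4/99 / 79/396 = 16/79
P(X=1 | obs) = 1/11 / 79/396 = 36/79
P(X=2 | obs) = 3/44 / 79/396 = 27/79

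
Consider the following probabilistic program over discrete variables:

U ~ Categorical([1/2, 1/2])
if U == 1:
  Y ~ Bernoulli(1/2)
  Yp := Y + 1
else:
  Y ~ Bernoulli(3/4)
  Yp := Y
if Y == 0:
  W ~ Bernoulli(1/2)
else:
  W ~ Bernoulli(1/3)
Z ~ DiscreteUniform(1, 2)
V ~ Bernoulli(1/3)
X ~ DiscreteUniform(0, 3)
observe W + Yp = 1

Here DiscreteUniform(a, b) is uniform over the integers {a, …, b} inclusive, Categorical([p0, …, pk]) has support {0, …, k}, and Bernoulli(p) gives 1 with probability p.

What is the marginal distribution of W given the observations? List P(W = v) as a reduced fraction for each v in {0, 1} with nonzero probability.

Enumerate traces; 48 have nonzero weight after conditioning:
  (U=0, Y=0, W=1, Z=1, V=0, X=0) weight 1/192
  (U=0, Y=0, W=1, Z=1, V=0, X=1) weight 1/192
  (U=0, Y=0, W=1, Z=1, V=0, X=2) weight 1/192
  (U=0, Y=0, W=1, Z=1, V=0, X=3) weight 1/192
  (U=0, Y=0, W=1, Z=1, V=1, X=0) weight 1/384
  (U=0, Y=0, W=1, Z=1, V=1, X=1) weight 1/384
  (U=0, Y=0, W=1, Z=1, V=1, X=2) weight 1/384
  (U=0, Y=0, W=1, Z=1, V=1, X=3) weight 1/384
  (U=0, Y=1, W=0, Z=1, V=0, X=0) weight 1/48
  … 39 more
Group by W:
  weight(W=0) = 3/8
  weight(W=1) = 1/16
Total weight = 3/8 + 1/16 = 7/16
P(W=0 | obs) = 3/8 / 7/16 = 6/7
P(W=1 | obs) = 1/16 / 7/16 = 1/7

P(W=0) = 6/7, P(W=1) = 1/7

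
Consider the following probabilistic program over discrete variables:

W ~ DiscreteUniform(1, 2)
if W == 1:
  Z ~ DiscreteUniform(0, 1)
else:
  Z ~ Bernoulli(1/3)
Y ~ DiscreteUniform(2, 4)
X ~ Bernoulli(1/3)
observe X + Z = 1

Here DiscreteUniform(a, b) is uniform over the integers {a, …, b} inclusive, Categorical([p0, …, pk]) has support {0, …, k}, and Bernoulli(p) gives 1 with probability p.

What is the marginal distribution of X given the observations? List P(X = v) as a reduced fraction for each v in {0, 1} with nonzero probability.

Enumerate traces; 12 have nonzero weight after conditioning:
  (W=1, Z=0, Y=2, X=1) weight 1/36
  (W=1, Z=0, Y=3, X=1) weight 1/36
  (W=1, Z=0, Y=4, X=1) weight 1/36
  (W=1, Z=1, Y=2, X=0) weight 1/18
  (W=1, Z=1, Y=3, X=0) weight 1/18
  (W=1, Z=1, Y=4, X=0) weight 1/18
  (W=2, Z=0, Y=2, X=1) weight 1/27
  (W=2, Z=0, Y=3, X=1) weight 1/27
  … 4 more
Group by X:
  weight(X=0) = 5/18
  weight(X=1) = 7/36
Total weight = 5/18 + 7/36 = 17/36
P(X=0 | obs) = 5/18 / 17/36 = 10/17
P(X=1 | obs) = 7/36 / 17/36 = 7/17

P(X=0) = 10/17, P(X=1) = 7/17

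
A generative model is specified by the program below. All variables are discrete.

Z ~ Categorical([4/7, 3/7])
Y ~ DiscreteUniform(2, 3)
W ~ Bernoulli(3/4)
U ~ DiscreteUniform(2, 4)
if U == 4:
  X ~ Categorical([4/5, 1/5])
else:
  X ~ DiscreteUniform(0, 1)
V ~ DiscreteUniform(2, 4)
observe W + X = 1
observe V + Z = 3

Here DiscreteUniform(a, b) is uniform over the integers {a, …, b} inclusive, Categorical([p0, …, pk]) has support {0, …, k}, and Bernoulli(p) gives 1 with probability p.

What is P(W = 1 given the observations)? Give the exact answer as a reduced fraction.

Enumerate traces; 24 have nonzero weight after conditioning:
  (Z=0, Y=2, W=0, U=2, X=1, V=3) weight 1/252
  (Z=0, Y=2, W=0, U=3, X=1, V=3) weight 1/252
  (Z=0, Y=2, W=0, U=4, X=1, V=3) weight 1/630
  (Z=0, Y=2, W=1, U=2, X=0, V=3) weight 1/84
  (Z=0, Y=2, W=1, U=3, X=0, V=3) weight 1/84
  (Z=0, Y=2, W=1, U=4, X=0, V=3) weight 2/105
  (Z=0, Y=3, W=0, U=2, X=1, V=3) weight 1/252
  (Z=0, Y=3, W=0, U=3, X=1, V=3) weight 1/252
  … 16 more
Group by W:
  weight(W=0) = 1/30
  weight(W=1) = 3/20
Total weight = 1/30 + 3/20 = 11/60
P(W=0 | obs) = 1/30 / 11/60 = 2/11
P(W=1 | obs) = 3/20 / 11/60 = 9/11

P(W = 1 | obs) = 9/11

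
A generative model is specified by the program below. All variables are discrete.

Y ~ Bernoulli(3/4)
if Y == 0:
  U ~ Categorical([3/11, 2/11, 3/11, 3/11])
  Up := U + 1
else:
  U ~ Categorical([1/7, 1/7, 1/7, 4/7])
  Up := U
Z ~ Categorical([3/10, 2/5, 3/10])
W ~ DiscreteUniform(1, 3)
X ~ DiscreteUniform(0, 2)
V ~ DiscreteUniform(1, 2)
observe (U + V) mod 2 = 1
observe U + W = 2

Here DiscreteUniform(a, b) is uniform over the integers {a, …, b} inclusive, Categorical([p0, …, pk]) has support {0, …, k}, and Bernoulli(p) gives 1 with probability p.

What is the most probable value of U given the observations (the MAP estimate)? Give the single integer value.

argmax_v P(U = v | obs) = 0

Enumerate traces; 36 have nonzero weight after conditioning:
  (Y=0, U=0, Z=0, W=2, X=0, V=1) weight 1/880
  (Y=0, U=0, Z=0, W=2, X=1, V=1) weight 1/880
  (Y=0, U=0, Z=0, W=2, X=2, V=1) weight 1/880
  (Y=0, U=0, Z=1, W=2, X=0, V=1) weight 1/660
  (Y=0, U=0, Z=1, W=2, X=1, V=1) weight 1/660
  (Y=0, U=0, Z=1, W=2, X=2, V=1) weight 1/660
  (Y=0, U=0, Z=2, W=2, X=0, V=1) weight 1/880
  (Y=0, U=0, Z=2, W=2, X=1, V=1) weight 1/880
  (Y=0, U=1, Z=0, W=1, X=0, V=2) weight 1/1320
  … 27 more
Group by U:
  weight(U=0) = 9/308
  weight(U=1) = 47/1848
Total weight = 9/308 + 47/1848 = 101/1848
P(U=0 | obs) = 9/308 / 101/1848 = 54/101
P(U=1 | obs) = 47/1848 / 101/1848 = 47/101
argmax = 0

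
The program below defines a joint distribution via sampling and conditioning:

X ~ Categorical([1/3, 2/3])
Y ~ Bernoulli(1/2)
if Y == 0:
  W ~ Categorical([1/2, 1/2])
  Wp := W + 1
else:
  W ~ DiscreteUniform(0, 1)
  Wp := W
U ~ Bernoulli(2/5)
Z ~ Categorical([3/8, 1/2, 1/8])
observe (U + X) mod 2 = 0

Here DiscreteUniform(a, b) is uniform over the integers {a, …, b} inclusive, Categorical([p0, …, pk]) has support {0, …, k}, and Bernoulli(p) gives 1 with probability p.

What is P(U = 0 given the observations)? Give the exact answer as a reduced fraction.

P(U = 0 | obs) = 3/7

Enumerate traces; 24 have nonzero weight after conditioning:
  (X=0, Y=0, W=0, U=0, Z=0) weight 3/160
  (X=0, Y=0, W=0, U=0, Z=1) weight 1/40
  (X=0, Y=0, W=0, U=0, Z=2) weight 1/160
  (X=0, Y=0, W=1, U=0, Z=0) weight 3/160
  (X=0, Y=0, W=1, U=0, Z=1) weight 1/40
  (X=0, Y=0, W=1, U=0, Z=2) weight 1/160
  (X=0, Y=1, W=0, U=0, Z=0) weight 3/160
  (X=0, Y=1, W=0, U=0, Z=1) weight 1/40
  (X=1, Y=0, W=0, U=1, Z=0) weight 1/40
  … 15 more
Group by U:
  weight(U=0) = 1/5
  weight(U=1) = 4/15
Total weight = 1/5 + 4/15 = 7/15
P(U=0 | obs) = 1/5 / 7/15 = 3/7
P(U=1 | obs) = 4/15 / 7/15 = 4/7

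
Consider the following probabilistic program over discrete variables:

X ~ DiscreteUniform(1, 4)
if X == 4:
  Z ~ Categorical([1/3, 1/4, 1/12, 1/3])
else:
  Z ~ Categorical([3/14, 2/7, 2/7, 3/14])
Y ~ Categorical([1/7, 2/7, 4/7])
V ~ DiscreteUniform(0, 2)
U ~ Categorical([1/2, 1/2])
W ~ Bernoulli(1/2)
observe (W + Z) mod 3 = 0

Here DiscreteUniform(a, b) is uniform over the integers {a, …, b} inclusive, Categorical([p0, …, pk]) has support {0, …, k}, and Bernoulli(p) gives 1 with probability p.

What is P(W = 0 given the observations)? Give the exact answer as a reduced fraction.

Enumerate traces; 216 have nonzero weight after conditioning:
  (X=1, Z=0, Y=0, V=0, U=0, W=0) weight 1/1568
  (X=1, Z=0, Y=0, V=0, U=1, W=0) weight 1/1568
  (X=1, Z=0, Y=0, V=1, U=0, W=0) weight 1/1568
  (X=1, Z=0, Y=0, V=1, U=1, W=0) weight 1/1568
  (X=1, Z=0, Y=0, V=2, U=0, W=0) weight 1/1568
  (X=1, Z=0, Y=0, V=2, U=1, W=0) weight 1/1568
  (X=1, Z=0, Y=1, V=0, U=0, W=0) weight 1/784
  (X=1, Z=0, Y=1, V=0, U=1, W=0) weight 1/784
  (X=1, Z=2, Y=0, V=0, U=0, W=1) weight 1/1176
  … 207 more
Group by W:
  weight(W=0) = 41/168
  weight(W=1) = 79/672
Total weight = 41/168 + 79/672 = 81/224
P(W=0 | obs) = 41/168 / 81/224 = 164/243
P(W=1 | obs) = 79/672 / 81/224 = 79/243

P(W = 0 | obs) = 164/243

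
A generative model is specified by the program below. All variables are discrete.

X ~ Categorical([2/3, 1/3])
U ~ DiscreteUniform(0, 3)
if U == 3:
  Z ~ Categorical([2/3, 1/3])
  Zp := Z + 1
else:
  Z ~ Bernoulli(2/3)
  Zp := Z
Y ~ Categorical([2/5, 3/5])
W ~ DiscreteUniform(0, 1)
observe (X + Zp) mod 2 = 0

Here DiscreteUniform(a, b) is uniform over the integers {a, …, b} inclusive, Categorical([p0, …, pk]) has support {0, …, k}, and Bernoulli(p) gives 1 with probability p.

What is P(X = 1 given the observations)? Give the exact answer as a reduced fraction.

Enumerate traces; 32 have nonzero weight after conditioning:
  (X=0, U=0, Z=0, Y=0, W=0) weight 1/90
  (X=0, U=0, Z=0, Y=0, W=1) weight 1/90
  (X=0, U=0, Z=0, Y=1, W=0) weight 1/60
  (X=0, U=0, Z=0, Y=1, W=1) weight 1/60
  (X=0, U=1, Z=0, Y=0, W=0) weight 1/90
  (X=0, U=1, Z=0, Y=0, W=1) weight 1/90
  (X=0, U=1, Z=0, Y=1, W=0) weight 1/60
  (X=0, U=1, Z=0, Y=1, W=1) weight 1/60
  (X=1, U=0, Z=1, Y=0, W=0) weight 1/90
  … 23 more
Group by X:
  weight(X=0) = 2/9
  weight(X=1) = 2/9
Total weight = 2/9 + 2/9 = 4/9
P(X=0 | obs) = 2/9 / 4/9 = 1/2
P(X=1 | obs) = 2/9 / 4/9 = 1/2

P(X = 1 | obs) = 1/2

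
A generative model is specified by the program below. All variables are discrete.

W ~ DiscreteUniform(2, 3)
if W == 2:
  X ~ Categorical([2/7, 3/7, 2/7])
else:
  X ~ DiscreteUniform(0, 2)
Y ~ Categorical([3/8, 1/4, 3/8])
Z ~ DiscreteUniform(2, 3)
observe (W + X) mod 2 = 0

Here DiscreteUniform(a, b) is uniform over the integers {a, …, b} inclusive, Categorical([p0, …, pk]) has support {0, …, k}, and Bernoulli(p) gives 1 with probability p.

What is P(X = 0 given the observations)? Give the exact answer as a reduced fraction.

P(X = 0 | obs) = 6/19

Enumerate traces; 18 have nonzero weight after conditioning:
  (W=2, X=0, Y=0, Z=2) weight 3/112
  (W=2, X=0, Y=0, Z=3) weight 3/112
  (W=2, X=0, Y=1, Z=2) weight 1/56
  (W=2, X=0, Y=1, Z=3) weight 1/56
  (W=2, X=0, Y=2, Z=2) weight 3/112
  (W=2, X=0, Y=2, Z=3) weight 3/112
  (W=2, X=2, Y=0, Z=2) weight 3/112
  (W=2, X=2, Y=0, Z=3) weight 3/112
  (W=3, X=1, Y=0, Z=2) weight 1/32
  … 9 more
Group by X:
  weight(X=0) = 1/7
  weight(X=1) = 1/6
  weight(X=2) = 1/7
Total weight = 1/7 + 1/6 + 1/7 = 19/42
P(X=0 | obs) = 1/7 / 19/42 = 6/19
P(X=1 | obs) = 1/6 / 19/42 = 7/19
P(X=2 | obs) = 1/7 / 19/42 = 6/19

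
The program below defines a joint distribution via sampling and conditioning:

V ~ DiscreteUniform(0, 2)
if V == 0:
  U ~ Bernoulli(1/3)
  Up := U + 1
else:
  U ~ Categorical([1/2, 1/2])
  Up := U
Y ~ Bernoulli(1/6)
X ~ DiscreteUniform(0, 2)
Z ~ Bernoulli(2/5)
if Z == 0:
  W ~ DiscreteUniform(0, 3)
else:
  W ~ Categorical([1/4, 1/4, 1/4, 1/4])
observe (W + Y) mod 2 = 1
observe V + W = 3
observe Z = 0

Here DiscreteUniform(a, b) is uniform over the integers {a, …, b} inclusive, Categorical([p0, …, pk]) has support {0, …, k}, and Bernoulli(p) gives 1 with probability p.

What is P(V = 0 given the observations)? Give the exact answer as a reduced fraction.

Enumerate traces; 18 have nonzero weight after conditioning:
  (V=0, U=0, Y=0, X=0, Z=0, W=3) weight 1/108
  (V=0, U=0, Y=0, X=1, Z=0, W=3) weight 1/108
  (V=0, U=0, Y=0, X=2, Z=0, W=3) weight 1/108
  (V=0, U=1, Y=0, X=0, Z=0, W=3) weight 1/216
  (V=0, U=1, Y=0, X=1, Z=0, W=3) weight 1/216
  (V=0, U=1, Y=0, X=2, Z=0, W=3) weight 1/216
  (V=1, U=0, Y=1, X=0, Z=0, W=2) weight 1/720
  (V=1, U=0, Y=1, X=1, Z=0, W=2) weight 1/720
  (V=2, U=0, Y=0, X=0, Z=0, W=1) weight 1/144
  … 9 more
Group by V:
  weight(V=0) = 1/24
  weight(V=1) = 1/120
  weight(V=2) = 1/24
Total weight = 1/24 + 1/120 + 1/24 = 11/120
P(V=0 | obs) = 1/24 / 11/120 = 5/11
P(V=1 | obs) = 1/120 / 11/120 = 1/11
P(V=2 | obs) = 1/24 / 11/120 = 5/11

P(V = 0 | obs) = 5/11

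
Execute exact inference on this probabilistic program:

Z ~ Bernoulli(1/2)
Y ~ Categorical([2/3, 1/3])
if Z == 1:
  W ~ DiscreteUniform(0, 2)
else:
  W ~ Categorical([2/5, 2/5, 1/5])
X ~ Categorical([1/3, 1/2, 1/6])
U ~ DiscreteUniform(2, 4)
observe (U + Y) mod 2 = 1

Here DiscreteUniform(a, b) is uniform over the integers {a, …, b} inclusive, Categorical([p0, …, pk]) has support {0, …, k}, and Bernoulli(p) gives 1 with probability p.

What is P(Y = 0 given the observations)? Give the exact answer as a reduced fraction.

P(Y = 0 | obs) = 1/2

Enumerate traces; 54 have nonzero weight after conditioning:
  (Z=0, Y=0, W=0, X=0, U=3) weight 2/135
  (Z=0, Y=0, W=0, X=1, U=3) weight 1/45
  (Z=0, Y=0, W=0, X=2, U=3) weight 1/135
  (Z=0, Y=0, W=1, X=0, U=3) weight 2/135
  (Z=0, Y=0, W=1, X=1, U=3) weight 1/45
  (Z=0, Y=0, W=1, X=2, U=3) weight 1/135
  (Z=0, Y=0, W=2, X=0, U=3) weight 1/135
  (Z=0, Y=0, W=2, X=1, U=3) weight 1/90
  (Z=0, Y=1, W=0, X=0, U=2) weight 1/135
  … 45 more
Group by Y:
  weight(Y=0) = 2/9
  weight(Y=1) = 2/9
Total weight = 2/9 + 2/9 = 4/9
P(Y=0 | obs) = 2/9 / 4/9 = 1/2
P(Y=1 | obs) = 2/9 / 4/9 = 1/2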